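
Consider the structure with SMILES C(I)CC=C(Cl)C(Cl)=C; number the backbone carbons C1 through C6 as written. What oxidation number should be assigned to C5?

C5 has one bond to C (0), a double bond to C (2×0 = 0), one bond to Cl (+1).
Oxidation state = 0 + 0 + 1 = +1.

+1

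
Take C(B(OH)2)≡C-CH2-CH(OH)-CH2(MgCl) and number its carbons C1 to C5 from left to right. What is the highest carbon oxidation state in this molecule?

Tallying each carbon's bonds:
C1: 3C, 1B → 0 − 1 = -1
C2: 4C → 0 = 0
C3: 2C, 2H → 0 − 2 = -2
C4: 2C, 1H, 1O → 0 − 1 + 1 = 0
C5: 1C, 2H, 1Mg → 0 − 2 − 1 = -3
The highest value is 0.

0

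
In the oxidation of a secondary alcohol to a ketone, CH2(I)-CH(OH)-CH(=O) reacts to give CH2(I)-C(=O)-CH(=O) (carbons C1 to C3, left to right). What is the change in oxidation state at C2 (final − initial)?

Before: C2 has 2 bonds to C, 1 bond to H, 1 bond to O → oxidation state 0.
After: C2 has 2 bonds to C, 2 bonds to O → oxidation state +2.
Δ = +2 − (0) = +2, so this is an oxidation at C2.

+2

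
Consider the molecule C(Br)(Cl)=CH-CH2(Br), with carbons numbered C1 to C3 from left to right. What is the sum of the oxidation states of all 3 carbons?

0

Tallying each carbon's bonds:
C1: 2C, 1Cl, 1Br → 0 + 1 + 1 = +2
C2: 3C, 1H → 0 − 1 = -1
C3: 1C, 2H, 1Br → 0 − 2 + 1 = -1
Sum = +2 − 1 − 1 = 0.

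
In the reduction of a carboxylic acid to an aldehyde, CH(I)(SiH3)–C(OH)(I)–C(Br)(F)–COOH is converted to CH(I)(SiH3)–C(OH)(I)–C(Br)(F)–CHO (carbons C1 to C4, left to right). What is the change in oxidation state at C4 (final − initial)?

-2

Before: C4 has 1 bond to C, 3 bonds to O → oxidation state +3.
After: C4 has 1 bond to C, 1 bond to H, 2 bonds to O → oxidation state +1.
Δ = +1 − (+3) = -2, so this is a reduction at C4.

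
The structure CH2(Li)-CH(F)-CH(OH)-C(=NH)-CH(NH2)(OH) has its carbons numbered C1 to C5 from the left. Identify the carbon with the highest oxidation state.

C4

Assign +1 per bond to O/N/halogen, −1 per bond to H or an electropositive element, and 0 per bond to carbon. Tallying each carbon:
C1: 1C, 2H, 1Li → 0 − 2 − 1 = -3
C2: 2C, 1H, 1F → 0 − 1 + 1 = 0
C3: 2C, 1H, 1O → 0 − 1 + 1 = 0
C4: 2C, 2N → 0 + 2 = +2
C5: 1C, 1H, 1O, 1N → 0 − 1 + 1 + 1 = +1
The most oxidised carbon is C4 at +2.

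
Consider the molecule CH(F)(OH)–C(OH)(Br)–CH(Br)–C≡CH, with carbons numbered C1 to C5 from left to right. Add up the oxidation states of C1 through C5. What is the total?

Each bond to a more electronegative atom (O, N, halogen) counts +1, each bond to a less electronegative atom (H, metal, B, Si) counts −1, and each C–C bond counts 0. Tallying each carbon:
C1: 1C, 1H, 1O, 1F → 0 − 1 + 1 + 1 = +1
C2: 2C, 1O, 1Br → 0 + 1 + 1 = +2
C3: 2C, 1H, 1Br → 0 − 1 + 1 = 0
C4: 4C → 0 = 0
C5: 3C, 1H → 0 − 1 = -1
Sum = +1 + 2 + 0 + 0 − 1 = +2.

+2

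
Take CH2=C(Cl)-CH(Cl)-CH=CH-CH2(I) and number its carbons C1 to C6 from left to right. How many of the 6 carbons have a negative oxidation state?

Assign +1 per bond to O/N/halogen, −1 per bond to H or an electropositive element, and 0 per bond to carbon. Tallying each carbon:
C1: 2C, 2H → 0 − 2 = -2
C2: 3C, 1Cl → 0 + 1 = +1
C3: 2C, 1H, 1Cl → 0 − 1 + 1 = 0
C4: 3C, 1H → 0 − 1 = -1
C5: 3C, 1H → 0 − 1 = -1
C6: 1C, 2H, 1I → 0 − 2 + 1 = -1
4 carbons (C1, C4, C5, C6) meet the condition.

4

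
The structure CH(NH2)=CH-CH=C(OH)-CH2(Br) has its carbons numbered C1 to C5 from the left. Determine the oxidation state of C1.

Count +1 for every bond to an atom more electronegative than carbon and −1 for every bond to one less electronegative; C–C bonds are 0.
C1 has a double bond to C (2×0 = 0), one bond to N (+1), one bond to H (-1).
Oxidation state = 0 + 1 − 1 = 0.

0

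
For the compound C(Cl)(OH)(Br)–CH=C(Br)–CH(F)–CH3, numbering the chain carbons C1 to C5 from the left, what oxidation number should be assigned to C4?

0

Assign +1 per bond to O/N/halogen, −1 per bond to H or an electropositive element, and 0 per bond to carbon.
C4 has one bond to C (0), one bond to C (0), one bond to F (+1), one bond to H (-1).
Oxidation state = 0 + 0 + 1 − 1 = 0.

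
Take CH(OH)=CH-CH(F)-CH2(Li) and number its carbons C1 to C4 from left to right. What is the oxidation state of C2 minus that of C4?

C2: 3C, 1H → 0 − 1 = -1
C4: 1C, 2H, 1Li → 0 − 2 − 1 = -3
Difference: -1 − (-3) = +2.

+2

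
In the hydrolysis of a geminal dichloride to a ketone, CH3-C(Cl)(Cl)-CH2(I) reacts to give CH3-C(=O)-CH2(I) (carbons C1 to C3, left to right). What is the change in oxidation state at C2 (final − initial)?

0

Before: C2 has 2 bonds to C, 2 bonds to Cl → oxidation state +2.
After: C2 has 2 bonds to C, 2 bonds to O → oxidation state +2.
Δ = +2 − (+2) = 0, so no net redox change at C2.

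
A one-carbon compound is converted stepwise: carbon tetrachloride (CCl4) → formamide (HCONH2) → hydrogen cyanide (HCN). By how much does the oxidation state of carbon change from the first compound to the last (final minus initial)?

-2

Carbon oxidation states along the series — carbon tetrachloride: +4, formamide: +2, hydrogen cyanide: +2.
Net change = +2 − (+4) = -2.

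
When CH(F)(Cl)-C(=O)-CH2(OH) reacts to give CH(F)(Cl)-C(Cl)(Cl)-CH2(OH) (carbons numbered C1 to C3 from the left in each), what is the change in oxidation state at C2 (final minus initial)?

0

Before: C2 has 2 bonds to C, 2 bonds to O → oxidation state +2.
After: C2 has 2 bonds to C, 2 bonds to Cl → oxidation state +2.
Δ = +2 − (+2) = 0, so no net redox change at C2.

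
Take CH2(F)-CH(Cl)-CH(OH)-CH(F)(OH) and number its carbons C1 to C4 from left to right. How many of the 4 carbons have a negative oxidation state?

Each bond to a more electronegative atom (O, N, halogen) counts +1, each bond to a less electronegative atom (H, metal, B, Si) counts −1, and each C–C bond counts 0. Tallying each carbon:
C1: 1C, 2H, 1F → 0 − 2 + 1 = -1
C2: 2C, 1H, 1Cl → 0 − 1 + 1 = 0
C3: 2C, 1H, 1O → 0 − 1 + 1 = 0
C4: 1C, 1H, 1O, 1F → 0 − 1 + 1 + 1 = +1
1 carbon (C1) meets the condition.

1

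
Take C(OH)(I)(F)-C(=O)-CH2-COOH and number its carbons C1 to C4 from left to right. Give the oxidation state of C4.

+3

C4 has one bond to C (0), one bond to O (+1), a double bond to O (2×+1 = +2).
Oxidation state = 0 + 1 + 2 = +3.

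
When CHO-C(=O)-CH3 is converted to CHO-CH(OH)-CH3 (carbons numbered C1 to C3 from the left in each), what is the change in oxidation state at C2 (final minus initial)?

-2

Before: C2 has 2 bonds to C, 2 bonds to O → oxidation state +2.
After: C2 has 2 bonds to C, 1 bond to H, 1 bond to O → oxidation state 0.
Δ = 0 − (+2) = -2, so this is a reduction at C2.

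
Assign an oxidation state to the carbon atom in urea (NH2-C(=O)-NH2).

+4

Count +1 for every bond to an atom more electronegative than carbon and −1 for every bond to one less electronegative; C–C bonds are 0.
The carbon has one bond to N (+1), a double bond to O (2×+1 = +2), one bond to N (+1).
Oxidation state = +1 + 2 + 1 = +4.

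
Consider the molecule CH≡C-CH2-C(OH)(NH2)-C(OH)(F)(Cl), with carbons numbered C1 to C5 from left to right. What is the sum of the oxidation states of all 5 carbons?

+2

Tallying each carbon's bonds:
C1: 3C, 1H → 0 − 1 = -1
C2: 4C → 0 = 0
C3: 2C, 2H → 0 − 2 = -2
C4: 2C, 1O, 1N → 0 + 1 + 1 = +2
C5: 1C, 1O, 1F, 1Cl → 0 + 1 + 1 + 1 = +3
Sum = -1 + 0 − 2 + 2 + 3 = +2.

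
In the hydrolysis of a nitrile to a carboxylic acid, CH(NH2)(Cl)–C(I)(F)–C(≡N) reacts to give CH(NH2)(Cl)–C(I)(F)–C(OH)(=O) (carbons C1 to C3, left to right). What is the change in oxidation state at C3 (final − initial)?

0

Before: C3 has 1 bond to C, 3 bonds to N → oxidation state +3.
After: C3 has 1 bond to C, 3 bonds to O → oxidation state +3.
Δ = +3 − (+3) = 0, so no net redox change at C3.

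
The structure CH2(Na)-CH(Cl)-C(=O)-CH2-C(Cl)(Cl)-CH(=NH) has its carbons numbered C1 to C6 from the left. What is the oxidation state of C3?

+2

C3 has one bond to C (0), one bond to C (0), a double bond to O (2×+1 = +2).
Oxidation state = 0 + 0 + 2 = +2.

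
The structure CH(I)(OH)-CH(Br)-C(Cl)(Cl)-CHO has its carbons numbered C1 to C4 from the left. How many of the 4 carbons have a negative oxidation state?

0

Tallying each carbon's bonds:
C1: 1C, 1H, 1O, 1I → 0 − 1 + 1 + 1 = +1
C2: 2C, 1H, 1Br → 0 − 1 + 1 = 0
C3: 2C, 2Cl → 0 + 2 = +2
C4: 1C, 1H, 2O → 0 − 1 + 2 = +1
0 carbons meet the condition.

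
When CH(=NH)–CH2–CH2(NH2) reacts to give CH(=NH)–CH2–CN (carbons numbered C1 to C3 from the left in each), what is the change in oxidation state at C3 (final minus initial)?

+4

Before: C3 has 1 bond to C, 2 bonds to H, 1 bond to N → oxidation state -1.
After: C3 has 1 bond to C, 3 bonds to N → oxidation state +3.
Δ = +3 − (-1) = +4, so this is an oxidation at C3.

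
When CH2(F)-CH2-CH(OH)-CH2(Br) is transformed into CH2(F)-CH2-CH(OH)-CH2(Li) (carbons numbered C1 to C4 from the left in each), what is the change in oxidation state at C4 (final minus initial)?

-2

Before: C4 has 1 bond to C, 2 bonds to H, 1 bond to Br → oxidation state -1.
After: C4 has 1 bond to C, 2 bonds to H, 1 bond to Li → oxidation state -3.
Δ = -3 − (-1) = -2, so this is a reduction at C4.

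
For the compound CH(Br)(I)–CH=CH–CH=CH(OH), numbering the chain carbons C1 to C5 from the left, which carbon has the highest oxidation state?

C1

Assign +1 per bond to O/N/halogen, −1 per bond to H or an electropositive element, and 0 per bond to carbon. Tallying each carbon:
C1: 1C, 1H, 1Br, 1I → 0 − 1 + 1 + 1 = +1
C2: 3C, 1H → 0 − 1 = -1
C3: 3C, 1H → 0 − 1 = -1
C4: 3C, 1H → 0 − 1 = -1
C5: 2C, 1H, 1O → 0 − 1 + 1 = 0
The most oxidised carbon is C1 at +1.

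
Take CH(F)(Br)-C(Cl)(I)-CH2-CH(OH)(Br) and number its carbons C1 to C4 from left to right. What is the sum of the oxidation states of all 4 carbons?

Bonds to more-electronegative neighbours contribute +1 each, bonds to H or metals contribute −1 each, and C–C bonds contribute 0. Tallying each carbon:
C1: 1C, 1H, 1F, 1Br → 0 − 1 + 1 + 1 = +1
C2: 2C, 1Cl, 1I → 0 + 1 + 1 = +2
C3: 2C, 2H → 0 − 2 = -2
C4: 1C, 1H, 1O, 1Br → 0 − 1 + 1 + 1 = +1
Sum = +1 + 2 − 2 + 1 = +2.

+2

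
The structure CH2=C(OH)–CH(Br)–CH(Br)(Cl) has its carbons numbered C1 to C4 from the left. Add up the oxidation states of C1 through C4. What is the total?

0

Tallying each carbon's bonds:
C1: 2C, 2H → 0 − 2 = -2
C2: 3C, 1O → 0 + 1 = +1
C3: 2C, 1H, 1Br → 0 − 1 + 1 = 0
C4: 1C, 1H, 1Cl, 1Br → 0 − 1 + 1 + 1 = +1
Sum = -2 + 1 + 0 + 1 = 0.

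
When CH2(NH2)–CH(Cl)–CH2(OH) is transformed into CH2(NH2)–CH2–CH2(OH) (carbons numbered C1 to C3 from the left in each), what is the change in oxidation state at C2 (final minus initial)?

Before: C2 has 2 bonds to C, 1 bond to H, 1 bond to Cl → oxidation state 0.
After: C2 has 2 bonds to C, 2 bonds to H → oxidation state -2.
Δ = -2 − (0) = -2, so this is a reduction at C2.

-2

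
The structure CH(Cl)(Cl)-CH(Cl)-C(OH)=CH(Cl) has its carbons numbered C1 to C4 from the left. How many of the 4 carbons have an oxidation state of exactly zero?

Tallying each carbon's bonds:
C1: 1C, 1H, 2Cl → 0 − 1 + 2 = +1
C2: 2C, 1H, 1Cl → 0 − 1 + 1 = 0
C3: 3C, 1O → 0 + 1 = +1
C4: 2C, 1H, 1Cl → 0 − 1 + 1 = 0
2 carbons (C2, C4) meet the condition.

2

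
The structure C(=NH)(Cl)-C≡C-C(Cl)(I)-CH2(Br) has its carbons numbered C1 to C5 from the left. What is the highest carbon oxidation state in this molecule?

+3

Tallying each carbon's bonds:
C1: 1C, 2N, 1Cl → 0 + 2 + 1 = +3
C2: 4C → 0 = 0
C3: 4C → 0 = 0
C4: 2C, 1Cl, 1I → 0 + 1 + 1 = +2
C5: 1C, 2H, 1Br → 0 − 2 + 1 = -1
The highest value is +3.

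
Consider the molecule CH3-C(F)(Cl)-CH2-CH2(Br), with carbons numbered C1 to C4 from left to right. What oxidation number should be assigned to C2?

+2

Assign +1 per bond to O/N/halogen, −1 per bond to H or an electropositive element, and 0 per bond to carbon.
C2 has one bond to C (0), one bond to C (0), one bond to F (+1), one bond to Cl (+1).
Oxidation state = 0 + 0 + 1 + 1 = +2.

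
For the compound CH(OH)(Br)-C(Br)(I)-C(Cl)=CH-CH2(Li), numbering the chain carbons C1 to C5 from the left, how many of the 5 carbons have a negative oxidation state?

Bonds to more-electronegative neighbours contribute +1 each, bonds to H or metals contribute −1 each, and C–C bonds contribute 0. Tallying each carbon:
C1: 1C, 1H, 1O, 1Br → 0 − 1 + 1 + 1 = +1
C2: 2C, 1Br, 1I → 0 + 1 + 1 = +2
C3: 3C, 1Cl → 0 + 1 = +1
C4: 3C, 1H → 0 − 1 = -1
C5: 1C, 2H, 1Li → 0 − 2 − 1 = -3
2 carbons (C4, C5) meet the condition.

2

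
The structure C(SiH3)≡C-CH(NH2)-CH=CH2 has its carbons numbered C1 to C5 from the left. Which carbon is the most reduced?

C5

Tallying each carbon's bonds:
C1: 3C, 1Si → 0 − 1 = -1
C2: 4C → 0 = 0
C3: 2C, 1H, 1N → 0 − 1 + 1 = 0
C4: 3C, 1H → 0 − 1 = -1
C5: 2C, 2H → 0 − 2 = -2
The most reduced carbon is C5 at -2.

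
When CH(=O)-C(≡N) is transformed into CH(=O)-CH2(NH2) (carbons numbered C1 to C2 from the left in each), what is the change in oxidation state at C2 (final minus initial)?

-4

Before: C2 has 1 bond to C, 3 bonds to N → oxidation state +3.
After: C2 has 1 bond to C, 2 bonds to H, 1 bond to N → oxidation state -1.
Δ = -1 − (+3) = -4, so this is a reduction at C2.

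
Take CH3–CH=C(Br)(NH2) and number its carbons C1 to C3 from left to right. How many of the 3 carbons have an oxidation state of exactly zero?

Tallying each carbon's bonds:
C1: 1C, 3H → 0 − 3 = -3
C2: 3C, 1H → 0 − 1 = -1
C3: 2C, 1N, 1Br → 0 + 1 + 1 = +2
0 carbons meet the condition.

0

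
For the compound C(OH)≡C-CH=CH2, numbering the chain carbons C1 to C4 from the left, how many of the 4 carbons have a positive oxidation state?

1

Assign +1 per bond to O/N/halogen, −1 per bond to H or an electropositive element, and 0 per bond to carbon. Tallying each carbon:
C1: 3C, 1O → 0 + 1 = +1
C2: 4C → 0 = 0
C3: 3C, 1H → 0 − 1 = -1
C4: 2C, 2H → 0 − 2 = -2
1 carbon (C1) meets the condition.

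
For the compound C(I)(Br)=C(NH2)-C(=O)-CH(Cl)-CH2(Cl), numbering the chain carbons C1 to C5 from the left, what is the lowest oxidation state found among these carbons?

-1

Assign +1 per bond to O/N/halogen, −1 per bond to H or an electropositive element, and 0 per bond to carbon. Tallying each carbon:
C1: 2C, 1Br, 1I → 0 + 1 + 1 = +2
C2: 3C, 1N → 0 + 1 = +1
C3: 2C, 2O → 0 + 2 = +2
C4: 2C, 1H, 1Cl → 0 − 1 + 1 = 0
C5: 1C, 2H, 1Cl → 0 − 2 + 1 = -1
The lowest value is -1.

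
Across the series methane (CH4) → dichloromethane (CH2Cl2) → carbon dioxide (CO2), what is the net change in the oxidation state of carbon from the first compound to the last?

+8

Carbon oxidation states along the series — methane: -4, dichloromethane: 0, carbon dioxide: +4.
Net change = +4 − (-4) = +8.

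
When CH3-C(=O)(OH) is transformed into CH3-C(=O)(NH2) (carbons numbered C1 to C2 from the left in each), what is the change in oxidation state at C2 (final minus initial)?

0

Before: C2 has 1 bond to C, 3 bonds to O → oxidation state +3.
After: C2 has 1 bond to C, 2 bonds to O, 1 bond to N → oxidation state +3.
Δ = +3 − (+3) = 0, so no net redox change at C2.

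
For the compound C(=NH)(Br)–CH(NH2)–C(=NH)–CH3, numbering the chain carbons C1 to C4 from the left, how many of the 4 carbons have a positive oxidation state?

Bonds to more-electronegative neighbours contribute +1 each, bonds to H or metals contribute −1 each, and C–C bonds contribute 0. Tallying each carbon:
C1: 1C, 2N, 1Br → 0 + 2 + 1 = +3
C2: 2C, 1H, 1N → 0 − 1 + 1 = 0
C3: 2C, 2N → 0 + 2 = +2
C4: 1C, 3H → 0 − 3 = -3
2 carbons (C1, C3) meet the condition.

2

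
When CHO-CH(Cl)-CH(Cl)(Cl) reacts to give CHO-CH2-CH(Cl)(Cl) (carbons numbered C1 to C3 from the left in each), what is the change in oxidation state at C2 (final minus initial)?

-2

Before: C2 has 2 bonds to C, 1 bond to H, 1 bond to Cl → oxidation state 0.
After: C2 has 2 bonds to C, 2 bonds to H → oxidation state -2.
Δ = -2 − (0) = -2, so this is a reduction at C2.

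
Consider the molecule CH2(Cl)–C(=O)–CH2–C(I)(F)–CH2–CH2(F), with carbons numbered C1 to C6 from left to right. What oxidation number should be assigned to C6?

Count +1 for every bond to an atom more electronegative than carbon and −1 for every bond to one less electronegative; C–C bonds are 0.
C6 has one bond to C (0), one bond to F (+1), one bond to H (-1), one bond to H (-1).
Oxidation state = 0 + 1 − 1 − 1 = -1.

-1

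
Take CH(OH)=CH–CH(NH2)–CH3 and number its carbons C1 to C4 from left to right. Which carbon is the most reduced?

Tallying each carbon's bonds:
C1: 2C, 1H, 1O → 0 − 1 + 1 = 0
C2: 3C, 1H → 0 − 1 = -1
C3: 2C, 1H, 1N → 0 − 1 + 1 = 0
C4: 1C, 3H → 0 − 3 = -3
The most reduced carbon is C4 at -3.

C4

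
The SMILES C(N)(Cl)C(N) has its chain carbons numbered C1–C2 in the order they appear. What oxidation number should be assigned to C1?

+1

Assign +1 per bond to O/N/halogen, −1 per bond to H or an electropositive element, and 0 per bond to carbon.
C1 has one bond to C (0), one bond to H (-1), one bond to N (+1), one bond to Cl (+1).
Oxidation state = 0 − 1 + 1 + 1 = +1.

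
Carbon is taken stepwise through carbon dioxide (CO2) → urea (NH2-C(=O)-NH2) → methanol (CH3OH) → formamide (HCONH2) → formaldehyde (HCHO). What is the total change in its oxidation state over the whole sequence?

Carbon oxidation states along the series — carbon dioxide: +4, urea: +4, methanol: -2, formamide: +2, formaldehyde: 0.
Net change = 0 − (+4) = -4.

-4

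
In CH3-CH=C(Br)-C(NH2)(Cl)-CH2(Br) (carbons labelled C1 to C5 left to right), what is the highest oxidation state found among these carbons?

Assign +1 per bond to O/N/halogen, −1 per bond to H or an electropositive element, and 0 per bond to carbon. Tallying each carbon:
C1: 1C, 3H → 0 − 3 = -3
C2: 3C, 1H → 0 − 1 = -1
C3: 3C, 1Br → 0 + 1 = +1
C4: 2C, 1N, 1Cl → 0 + 1 + 1 = +2
C5: 1C, 2H, 1Br → 0 − 2 + 1 = -1
The highest value is +2.

+2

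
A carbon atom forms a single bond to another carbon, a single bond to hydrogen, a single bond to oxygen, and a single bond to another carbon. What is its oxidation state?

Each bond to a more electronegative atom (O, N, halogen) counts +1, each bond to a less electronegative atom (H, metal, B, Si) counts −1, and each C–C bond counts 0.
The carbon has one bond to C (0), one bond to C (0), one bond to H (-1), one bond to O (+1).
Oxidation state = 0 + 0 − 1 + 1 = 0.

0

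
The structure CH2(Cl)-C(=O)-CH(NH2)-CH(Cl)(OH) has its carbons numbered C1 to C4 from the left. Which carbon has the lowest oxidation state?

Tallying each carbon's bonds:
C1: 1C, 2H, 1Cl → 0 − 2 + 1 = -1
C2: 2C, 2O → 0 + 2 = +2
C3: 2C, 1H, 1N → 0 − 1 + 1 = 0
C4: 1C, 1H, 1O, 1Cl → 0 − 1 + 1 + 1 = +1
The most reduced carbon is C1 at -1.

C1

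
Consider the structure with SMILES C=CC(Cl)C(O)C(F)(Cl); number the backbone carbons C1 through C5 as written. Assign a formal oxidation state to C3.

C3 has one bond to C (0), one bond to C (0), one bond to Cl (+1), one bond to H (-1).
Oxidation state = 0 + 0 + 1 − 1 = 0.

0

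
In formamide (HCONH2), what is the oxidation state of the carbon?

+2

Bonds to more-electronegative neighbours contribute +1 each, bonds to H or metals contribute −1 each, and C–C bonds contribute 0.
The carbon has one bond to H (-1), a double bond to O (2×+1 = +2), one bond to N (+1).
Oxidation state = -1 + 2 + 1 = +2.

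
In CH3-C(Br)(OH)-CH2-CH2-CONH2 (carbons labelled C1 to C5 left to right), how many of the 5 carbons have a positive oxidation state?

Assign +1 per bond to O/N/halogen, −1 per bond to H or an electropositive element, and 0 per bond to carbon. Tallying each carbon:
C1: 1C, 3H → 0 − 3 = -3
C2: 2C, 1O, 1Br → 0 + 1 + 1 = +2
C3: 2C, 2H → 0 − 2 = -2
C4: 2C, 2H → 0 − 2 = -2
C5: 1C, 2O, 1N → 0 + 2 + 1 = +3
2 carbons (C2, C5) meet the condition.

2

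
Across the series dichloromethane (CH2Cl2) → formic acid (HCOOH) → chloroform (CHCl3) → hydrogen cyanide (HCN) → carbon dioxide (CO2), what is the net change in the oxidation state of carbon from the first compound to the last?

Carbon oxidation states along the series — dichloromethane: 0, formic acid: +2, chloroform: +2, hydrogen cyanide: +2, carbon dioxide: +4.
Net change = +4 − (0) = +4.

+4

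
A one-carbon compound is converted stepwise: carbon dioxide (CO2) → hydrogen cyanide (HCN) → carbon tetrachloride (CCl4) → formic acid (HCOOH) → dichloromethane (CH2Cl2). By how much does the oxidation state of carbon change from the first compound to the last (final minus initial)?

Carbon oxidation states along the series — carbon dioxide: +4, hydrogen cyanide: +2, carbon tetrachloride: +4, formic acid: +2, dichloromethane: 0.
Net change = 0 − (+4) = -4.

-4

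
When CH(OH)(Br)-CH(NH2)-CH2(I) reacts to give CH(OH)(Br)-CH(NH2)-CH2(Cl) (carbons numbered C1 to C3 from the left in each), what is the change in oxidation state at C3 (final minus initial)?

Before: C3 has 1 bond to C, 2 bonds to H, 1 bond to I → oxidation state -1.
After: C3 has 1 bond to C, 2 bonds to H, 1 bond to Cl → oxidation state -1.
Δ = -1 − (-1) = 0, so no net redox change at C3.

0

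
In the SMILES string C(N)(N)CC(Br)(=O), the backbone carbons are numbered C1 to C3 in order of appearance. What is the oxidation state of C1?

C1 has one bond to C (0), one bond to H (-1), one bond to N (+1), one bond to N (+1).
Oxidation state = 0 − 1 + 1 + 1 = +1.

+1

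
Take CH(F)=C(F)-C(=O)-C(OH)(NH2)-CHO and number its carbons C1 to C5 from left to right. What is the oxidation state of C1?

0

Count +1 for every bond to an atom more electronegative than carbon and −1 for every bond to one less electronegative; C–C bonds are 0.
C1 has a double bond to C (2×0 = 0), one bond to F (+1), one bond to H (-1).
Oxidation state = 0 + 1 − 1 = 0.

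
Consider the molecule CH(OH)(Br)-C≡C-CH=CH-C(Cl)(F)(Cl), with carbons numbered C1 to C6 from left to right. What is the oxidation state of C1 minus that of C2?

+1

C1: 1C, 1H, 1O, 1Br → 0 − 1 + 1 + 1 = +1
C2: 4C → 0 = 0
Difference: +1 − (0) = +1.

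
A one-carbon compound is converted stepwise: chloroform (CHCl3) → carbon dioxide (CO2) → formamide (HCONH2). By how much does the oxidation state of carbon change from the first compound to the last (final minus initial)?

Carbon oxidation states along the series — chloroform: +2, carbon dioxide: +4, formamide: +2.
Net change = +2 − (+2) = 0.

0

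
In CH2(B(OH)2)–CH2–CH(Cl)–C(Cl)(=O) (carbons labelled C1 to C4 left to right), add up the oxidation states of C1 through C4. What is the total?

-2

Tallying each carbon's bonds:
C1: 1C, 2H, 1B → 0 − 2 − 1 = -3
C2: 2C, 2H → 0 − 2 = -2
C3: 2C, 1H, 1Cl → 0 − 1 + 1 = 0
C4: 1C, 2O, 1Cl → 0 + 2 + 1 = +3
Sum = -3 − 2 + 0 + 3 = -2.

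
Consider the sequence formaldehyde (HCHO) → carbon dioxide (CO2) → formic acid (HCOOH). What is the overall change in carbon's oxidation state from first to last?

+2

Carbon oxidation states along the series — formaldehyde: 0, carbon dioxide: +4, formic acid: +2.
Net change = +2 − (0) = +2.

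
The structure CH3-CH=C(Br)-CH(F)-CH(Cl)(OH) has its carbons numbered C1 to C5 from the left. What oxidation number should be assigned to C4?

C4 has one bond to C (0), one bond to C (0), one bond to H (-1), one bond to F (+1).
Oxidation state = 0 + 0 − 1 + 1 = 0.

0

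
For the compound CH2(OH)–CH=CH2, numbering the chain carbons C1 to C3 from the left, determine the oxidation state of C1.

-1

Bonds to more-electronegative neighbours contribute +1 each, bonds to H or metals contribute −1 each, and C–C bonds contribute 0.
C1 has one bond to C (0), one bond to H (-1), one bond to O (+1), one bond to H (-1).
Oxidation state = 0 − 1 + 1 − 1 = -1.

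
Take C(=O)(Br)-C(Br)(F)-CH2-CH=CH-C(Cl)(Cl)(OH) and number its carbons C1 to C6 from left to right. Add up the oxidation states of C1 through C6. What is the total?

+4

Tallying each carbon's bonds:
C1: 1C, 2O, 1Br → 0 + 2 + 1 = +3
C2: 2C, 1F, 1Br → 0 + 1 + 1 = +2
C3: 2C, 2H → 0 − 2 = -2
C4: 3C, 1H → 0 − 1 = -1
C5: 3C, 1H → 0 − 1 = -1
C6: 1C, 1O, 2Cl → 0 + 1 + 2 = +3
Sum = +3 + 2 − 2 − 1 − 1 + 3 = +4.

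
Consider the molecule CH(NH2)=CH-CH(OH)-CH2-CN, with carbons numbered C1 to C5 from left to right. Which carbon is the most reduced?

C4

Tallying each carbon's bonds:
C1: 2C, 1H, 1N → 0 − 1 + 1 = 0
C2: 3C, 1H → 0 − 1 = -1
C3: 2C, 1H, 1O → 0 − 1 + 1 = 0
C4: 2C, 2H → 0 − 2 = -2
C5: 1C, 3N → 0 + 3 = +3
The most reduced carbon is C4 at -2.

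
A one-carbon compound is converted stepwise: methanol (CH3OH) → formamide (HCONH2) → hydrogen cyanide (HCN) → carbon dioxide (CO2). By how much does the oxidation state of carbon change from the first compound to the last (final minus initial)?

Carbon oxidation states along the series — methanol: -2, formamide: +2, hydrogen cyanide: +2, carbon dioxide: +4.
Net change = +4 − (-2) = +6.

+6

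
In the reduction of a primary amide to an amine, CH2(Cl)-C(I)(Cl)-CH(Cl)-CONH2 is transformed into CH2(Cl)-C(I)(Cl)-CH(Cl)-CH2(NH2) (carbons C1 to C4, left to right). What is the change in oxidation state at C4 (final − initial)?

Before: C4 has 1 bond to C, 2 bonds to O, 1 bond to N → oxidation state +3.
After: C4 has 1 bond to C, 2 bonds to H, 1 bond to N → oxidation state -1.
Δ = -1 − (+3) = -4, so this is a reduction at C4.

-4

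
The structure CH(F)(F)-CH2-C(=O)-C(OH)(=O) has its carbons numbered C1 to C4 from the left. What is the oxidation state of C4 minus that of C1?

C4: 1C, 3O → 0 + 3 = +3
C1: 1C, 1H, 2F → 0 − 1 + 2 = +1
Difference: +3 − (+1) = +2.

+2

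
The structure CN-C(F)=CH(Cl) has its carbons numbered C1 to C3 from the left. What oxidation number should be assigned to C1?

+3

Count +1 for every bond to an atom more electronegative than carbon and −1 for every bond to one less electronegative; C–C bonds are 0.
C1 has one bond to C (0), a triple bond to N (3×+1 = +3).
Oxidation state = 0 + 3 = +3.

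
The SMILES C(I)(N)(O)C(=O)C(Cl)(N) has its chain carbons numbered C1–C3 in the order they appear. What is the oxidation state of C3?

+1

C3 has one bond to C (0), one bond to Cl (+1), one bond to H (-1), one bond to N (+1).
Oxidation state = 0 + 1 − 1 + 1 = +1.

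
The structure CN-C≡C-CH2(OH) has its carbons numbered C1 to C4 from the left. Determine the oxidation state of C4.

Count +1 for every bond to an atom more electronegative than carbon and −1 for every bond to one less electronegative; C–C bonds are 0.
C4 has one bond to C (0), one bond to H (-1), one bond to O (+1), one bond to H (-1).
Oxidation state = 0 − 1 + 1 − 1 = -1.

-1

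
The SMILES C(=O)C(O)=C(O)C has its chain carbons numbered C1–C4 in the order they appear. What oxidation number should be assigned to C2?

Each bond to a more electronegative atom (O, N, halogen) counts +1, each bond to a less electronegative atom (H, metal, B, Si) counts −1, and each C–C bond counts 0.
C2 has one bond to C (0), a double bond to C (2×0 = 0), one bond to O (+1).
Oxidation state = 0 + 0 + 1 = +1.

+1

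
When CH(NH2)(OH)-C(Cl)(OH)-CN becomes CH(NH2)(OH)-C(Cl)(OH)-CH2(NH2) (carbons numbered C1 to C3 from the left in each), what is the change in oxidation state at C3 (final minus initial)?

Before: C3 has 1 bond to C, 3 bonds to N → oxidation state +3.
After: C3 has 1 bond to C, 2 bonds to H, 1 bond to N → oxidation state -1.
Δ = -1 − (+3) = -4, so this is a reduction at C3.

-4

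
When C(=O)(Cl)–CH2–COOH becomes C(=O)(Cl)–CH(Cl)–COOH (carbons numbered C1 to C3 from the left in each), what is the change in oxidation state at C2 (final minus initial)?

+2

Before: C2 has 2 bonds to C, 2 bonds to H → oxidation state -2.
After: C2 has 2 bonds to C, 1 bond to H, 1 bond to Cl → oxidation state 0.
Δ = 0 − (-2) = +2, so this is an oxidation at C2.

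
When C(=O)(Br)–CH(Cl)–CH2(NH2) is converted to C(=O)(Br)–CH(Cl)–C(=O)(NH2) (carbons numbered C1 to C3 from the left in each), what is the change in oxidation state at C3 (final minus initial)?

Before: C3 has 1 bond to C, 2 bonds to H, 1 bond to N → oxidation state -1.
After: C3 has 1 bond to C, 2 bonds to O, 1 bond to N → oxidation state +3.
Δ = +3 − (-1) = +4, so this is an oxidation at C3.

+4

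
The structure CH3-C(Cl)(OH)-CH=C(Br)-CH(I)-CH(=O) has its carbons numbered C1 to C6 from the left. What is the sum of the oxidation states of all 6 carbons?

0

Tallying each carbon's bonds:
C1: 1C, 3H → 0 − 3 = -3
C2: 2C, 1O, 1Cl → 0 + 1 + 1 = +2
C3: 3C, 1H → 0 − 1 = -1
C4: 3C, 1Br → 0 + 1 = +1
C5: 2C, 1H, 1I → 0 − 1 + 1 = 0
C6: 1C, 1H, 2O → 0 − 1 + 2 = +1
Sum = -3 + 2 − 1 + 1 + 0 + 1 = 0.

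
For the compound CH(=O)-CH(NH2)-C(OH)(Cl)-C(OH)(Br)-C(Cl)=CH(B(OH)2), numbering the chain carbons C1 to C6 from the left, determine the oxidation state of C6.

Count +1 for every bond to an atom more electronegative than carbon and −1 for every bond to one less electronegative; C–C bonds are 0.
C6 has a double bond to C (2×0 = 0), one bond to H (-1), one bond to B (-1).
Oxidation state = 0 − 1 − 1 = -2.

-2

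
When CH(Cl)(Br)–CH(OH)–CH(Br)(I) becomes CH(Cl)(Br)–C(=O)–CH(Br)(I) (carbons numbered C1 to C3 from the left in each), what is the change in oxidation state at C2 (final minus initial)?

+2

Before: C2 has 2 bonds to C, 1 bond to H, 1 bond to O → oxidation state 0.
After: C2 has 2 bonds to C, 2 bonds to O → oxidation state +2.
Δ = +2 − (0) = +2, so this is an oxidation at C2.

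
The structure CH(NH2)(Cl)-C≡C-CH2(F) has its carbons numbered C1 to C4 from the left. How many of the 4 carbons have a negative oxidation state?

1

Assign +1 per bond to O/N/halogen, −1 per bond to H or an electropositive element, and 0 per bond to carbon. Tallying each carbon:
C1: 1C, 1H, 1N, 1Cl → 0 − 1 + 1 + 1 = +1
C2: 4C → 0 = 0
C3: 4C → 0 = 0
C4: 1C, 2H, 1F → 0 − 2 + 1 = -1
1 carbon (C4) meets the condition.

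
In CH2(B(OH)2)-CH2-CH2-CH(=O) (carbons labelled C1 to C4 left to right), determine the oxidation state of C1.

C1 has one bond to C (0), one bond to H (-1), one bond to B (-1), one bond to H (-1).
Oxidation state = 0 − 1 − 1 − 1 = -3.

-3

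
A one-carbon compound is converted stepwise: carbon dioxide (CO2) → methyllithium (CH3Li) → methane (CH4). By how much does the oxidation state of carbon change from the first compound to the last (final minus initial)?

-8

Carbon oxidation states along the series — carbon dioxide: +4, methyllithium: -4, methane: -4.
Net change = -4 − (+4) = -8.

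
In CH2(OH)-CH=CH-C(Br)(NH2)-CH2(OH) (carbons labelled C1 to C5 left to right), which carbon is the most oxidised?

C4

Assign +1 per bond to O/N/halogen, −1 per bond to H or an electropositive element, and 0 per bond to carbon. Tallying each carbon:
C1: 1C, 2H, 1O → 0 − 2 + 1 = -1
C2: 3C, 1H → 0 − 1 = -1
C3: 3C, 1H → 0 − 1 = -1
C4: 2C, 1N, 1Br → 0 + 1 + 1 = +2
C5: 1C, 2H, 1O → 0 − 2 + 1 = -1
The most oxidised carbon is C4 at +2.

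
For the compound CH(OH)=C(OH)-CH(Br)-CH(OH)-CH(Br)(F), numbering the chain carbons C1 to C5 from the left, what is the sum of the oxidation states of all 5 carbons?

+2

Assign +1 per bond to O/N/halogen, −1 per bond to H or an electropositive element, and 0 per bond to carbon. Tallying each carbon:
C1: 2C, 1H, 1O → 0 − 1 + 1 = 0
C2: 3C, 1O → 0 + 1 = +1
C3: 2C, 1H, 1Br → 0 − 1 + 1 = 0
C4: 2C, 1H, 1O → 0 − 1 + 1 = 0
C5: 1C, 1H, 1F, 1Br → 0 − 1 + 1 + 1 = +1
Sum = 0 + 1 + 0 + 0 + 1 = +2.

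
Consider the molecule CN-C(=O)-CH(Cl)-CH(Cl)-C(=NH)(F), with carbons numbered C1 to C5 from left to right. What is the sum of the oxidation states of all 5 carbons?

+8

Each bond to a more electronegative atom (O, N, halogen) counts +1, each bond to a less electronegative atom (H, metal, B, Si) counts −1, and each C–C bond counts 0. Tallying each carbon:
C1: 1C, 3N → 0 + 3 = +3
C2: 2C, 2O → 0 + 2 = +2
C3: 2C, 1H, 1Cl → 0 − 1 + 1 = 0
C4: 2C, 1H, 1Cl → 0 − 1 + 1 = 0
C5: 1C, 2N, 1F → 0 + 2 + 1 = +3
Sum = +3 + 2 + 0 + 0 + 3 = +8.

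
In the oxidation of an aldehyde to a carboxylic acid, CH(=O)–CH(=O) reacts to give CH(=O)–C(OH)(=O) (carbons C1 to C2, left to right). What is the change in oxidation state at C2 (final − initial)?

Before: C2 has 1 bond to C, 1 bond to H, 2 bonds to O → oxidation state +1.
After: C2 has 1 bond to C, 3 bonds to O → oxidation state +3.
Δ = +3 − (+1) = +2, so this is an oxidation at C2.

+2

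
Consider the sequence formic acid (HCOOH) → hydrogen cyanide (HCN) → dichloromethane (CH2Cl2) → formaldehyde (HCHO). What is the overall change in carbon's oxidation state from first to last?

-2

Carbon oxidation states along the series — formic acid: +2, hydrogen cyanide: +2, dichloromethane: 0, formaldehyde: 0.
Net change = 0 − (+2) = -2.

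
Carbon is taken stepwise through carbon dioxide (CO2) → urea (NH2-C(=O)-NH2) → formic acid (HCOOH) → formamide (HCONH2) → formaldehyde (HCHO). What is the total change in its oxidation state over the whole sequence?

Carbon oxidation states along the series — carbon dioxide: +4, urea: +4, formic acid: +2, formamide: +2, formaldehyde: 0.
Net change = 0 − (+4) = -4.

-4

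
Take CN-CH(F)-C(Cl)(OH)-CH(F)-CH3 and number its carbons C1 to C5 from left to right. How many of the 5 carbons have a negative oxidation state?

1

Tallying each carbon's bonds:
C1: 1C, 3N → 0 + 3 = +3
C2: 2C, 1H, 1F → 0 − 1 + 1 = 0
C3: 2C, 1O, 1Cl → 0 + 1 + 1 = +2
C4: 2C, 1H, 1F → 0 − 1 + 1 = 0
C5: 1C, 3H → 0 − 3 = -3
1 carbon (C5) meets the condition.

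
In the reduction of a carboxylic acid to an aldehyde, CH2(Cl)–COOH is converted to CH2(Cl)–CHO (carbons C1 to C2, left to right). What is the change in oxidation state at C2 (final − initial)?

-2

Before: C2 has 1 bond to C, 3 bonds to O → oxidation state +3.
After: C2 has 1 bond to C, 1 bond to H, 2 bonds to O → oxidation state +1.
Δ = +1 − (+3) = -2, so this is a reduction at C2.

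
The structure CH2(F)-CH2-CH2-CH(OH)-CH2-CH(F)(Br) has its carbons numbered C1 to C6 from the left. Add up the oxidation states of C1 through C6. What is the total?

Assign +1 per bond to O/N/halogen, −1 per bond to H or an electropositive element, and 0 per bond to carbon. Tallying each carbon:
C1: 1C, 2H, 1F → 0 − 2 + 1 = -1
C2: 2C, 2H → 0 − 2 = -2
C3: 2C, 2H → 0 − 2 = -2
C4: 2C, 1H, 1O → 0 − 1 + 1 = 0
C5: 2C, 2H → 0 − 2 = -2
C6: 1C, 1H, 1F, 1Br → 0 − 1 + 1 + 1 = +1
Sum = -1 − 2 − 2 + 0 − 2 + 1 = -6.

-6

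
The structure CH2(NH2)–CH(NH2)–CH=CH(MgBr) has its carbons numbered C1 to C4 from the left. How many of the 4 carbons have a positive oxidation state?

0

Assign +1 per bond to O/N/halogen, −1 per bond to H or an electropositive element, and 0 per bond to carbon. Tallying each carbon:
C1: 1C, 2H, 1N → 0 − 2 + 1 = -1
C2: 2C, 1H, 1N → 0 − 1 + 1 = 0
C3: 3C, 1H → 0 − 1 = -1
C4: 2C, 1H, 1Mg → 0 − 1 − 1 = -2
0 carbons meet the condition.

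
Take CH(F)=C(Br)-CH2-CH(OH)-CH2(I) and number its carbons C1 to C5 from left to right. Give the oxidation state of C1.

0

Bonds to more-electronegative neighbours contribute +1 each, bonds to H or metals contribute −1 each, and C–C bonds contribute 0.
C1 has a double bond to C (2×0 = 0), one bond to H (-1), one bond to F (+1).
Oxidation state = 0 − 1 + 1 = 0.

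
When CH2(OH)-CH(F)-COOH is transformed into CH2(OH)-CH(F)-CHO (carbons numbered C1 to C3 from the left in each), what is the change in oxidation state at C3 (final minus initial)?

Before: C3 has 1 bond to C, 3 bonds to O → oxidation state +3.
After: C3 has 1 bond to C, 1 bond to H, 2 bonds to O → oxidation state +1.
Δ = +1 − (+3) = -2, so this is a reduction at C3.

-2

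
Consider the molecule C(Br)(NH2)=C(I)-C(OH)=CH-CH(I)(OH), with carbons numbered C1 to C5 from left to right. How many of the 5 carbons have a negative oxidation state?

Tallying each carbon's bonds:
C1: 2C, 1N, 1Br → 0 + 1 + 1 = +2
C2: 3C, 1I → 0 + 1 = +1
C3: 3C, 1O → 0 + 1 = +1
C4: 3C, 1H → 0 − 1 = -1
C5: 1C, 1H, 1O, 1I → 0 − 1 + 1 + 1 = +1
1 carbon (C4) meets the condition.

1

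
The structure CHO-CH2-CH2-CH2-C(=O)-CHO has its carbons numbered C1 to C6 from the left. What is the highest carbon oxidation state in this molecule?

+2

Tallying each carbon's bonds:
C1: 1C, 1H, 2O → 0 − 1 + 2 = +1
C2: 2C, 2H → 0 − 2 = -2
C3: 2C, 2H → 0 − 2 = -2
C4: 2C, 2H → 0 − 2 = -2
C5: 2C, 2O → 0 + 2 = +2
C6: 1C, 1H, 2O → 0 − 1 + 2 = +1
The highest value is +2.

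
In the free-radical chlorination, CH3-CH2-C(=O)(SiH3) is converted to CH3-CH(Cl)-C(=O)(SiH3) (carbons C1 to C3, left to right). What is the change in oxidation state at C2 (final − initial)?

Before: C2 has 2 bonds to C, 2 bonds to H → oxidation state -2.
After: C2 has 2 bonds to C, 1 bond to H, 1 bond to Cl → oxidation state 0.
Δ = 0 − (-2) = +2, so this is an oxidation at C2.

+2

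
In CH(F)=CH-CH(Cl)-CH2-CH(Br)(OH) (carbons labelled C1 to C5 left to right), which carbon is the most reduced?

Tallying each carbon's bonds:
C1: 2C, 1H, 1F → 0 − 1 + 1 = 0
C2: 3C, 1H → 0 − 1 = -1
C3: 2C, 1H, 1Cl → 0 − 1 + 1 = 0
C4: 2C, 2H → 0 − 2 = -2
C5: 1C, 1H, 1O, 1Br → 0 − 1 + 1 + 1 = +1
The most reduced carbon is C4 at -2.

C4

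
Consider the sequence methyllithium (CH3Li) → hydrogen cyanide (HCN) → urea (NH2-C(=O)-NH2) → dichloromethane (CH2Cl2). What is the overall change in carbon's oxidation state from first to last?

+4

Carbon oxidation states along the series — methyllithium: -4, hydrogen cyanide: +2, urea: +4, dichloromethane: 0.
Net change = 0 − (-4) = +4.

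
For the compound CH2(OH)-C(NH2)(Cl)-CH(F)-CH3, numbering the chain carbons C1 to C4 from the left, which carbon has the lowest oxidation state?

C4

Count +1 for every bond to an atom more electronegative than carbon and −1 for every bond to one less electronegative; C–C bonds are 0. Tallying each carbon:
C1: 1C, 2H, 1O → 0 − 2 + 1 = -1
C2: 2C, 1N, 1Cl → 0 + 1 + 1 = +2
C3: 2C, 1H, 1F → 0 − 1 + 1 = 0
C4: 1C, 3H → 0 − 3 = -3
The most reduced carbon is C4 at -3.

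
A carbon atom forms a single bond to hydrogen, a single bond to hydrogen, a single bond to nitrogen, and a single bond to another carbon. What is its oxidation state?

Bonds to more-electronegative neighbours contribute +1 each, bonds to H or metals contribute −1 each, and C–C bonds contribute 0.
The carbon has one bond to C (0), one bond to H (-1), one bond to N (+1), one bond to H (-1).
Oxidation state = 0 − 1 + 1 − 1 = -1.

-1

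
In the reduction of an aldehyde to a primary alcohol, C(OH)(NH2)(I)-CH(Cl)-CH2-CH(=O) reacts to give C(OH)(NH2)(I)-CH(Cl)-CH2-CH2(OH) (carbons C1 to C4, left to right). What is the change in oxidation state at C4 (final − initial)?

-2

Before: C4 has 1 bond to C, 1 bond to H, 2 bonds to O → oxidation state +1.
After: C4 has 1 bond to C, 2 bonds to H, 1 bond to O → oxidation state -1.
Δ = -1 − (+1) = -2, so this is a reduction at C4.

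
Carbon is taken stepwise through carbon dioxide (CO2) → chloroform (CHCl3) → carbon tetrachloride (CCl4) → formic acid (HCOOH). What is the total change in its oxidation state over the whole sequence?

Carbon oxidation states along the series — carbon dioxide: +4, chloroform: +2, carbon tetrachloride: +4, formic acid: +2.
Net change = +2 − (+4) = -2.

-2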